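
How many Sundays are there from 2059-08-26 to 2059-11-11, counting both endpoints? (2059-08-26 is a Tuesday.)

2059-08-26 is a Tuesday; the first Sunday on or after it is 2059-08-31 (5 days later).
From 2059-08-31 to 2059-11-11: 0 + 30 + 31 + 11 = 72 days (rest of August, September, October, November).
72 ÷ 7 = 10 full weeks with remainder 2, so 10 more Sundays after the first → 11.

11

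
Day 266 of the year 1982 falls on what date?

Jan has 31 days (266 − 31 = 235 remain).
Feb has 28 days (235 − 28 = 207 remain).
Mar has 31 days (207 − 31 = 176 remain).
Apr has 30 days (176 − 30 = 146 remain).
May has 31 days (146 − 31 = 115 remain).
Jun has 30 days (115 − 30 = 85 remain).
Jul has 31 days (85 − 31 = 54 remain).
Aug has 31 days (54 − 31 = 23 remain).
23 into Sep → Sep 23.

Sep 23, 1982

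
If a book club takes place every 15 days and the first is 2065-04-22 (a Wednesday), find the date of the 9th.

2065-08-20

The 9th occurrence is 8 intervals after the first: 8 × 15 = 120 days after 2065-04-22.
April has 30 days — 8 days to the end of April leaves 112.
May has 31 days (81 left).
June has 30 days (51 left).
July has 31 days (20 left).
20 days into August → 2065-08-20.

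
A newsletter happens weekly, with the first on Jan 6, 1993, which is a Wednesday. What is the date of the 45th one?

Nov 10, 1993

The 45th occurrence is 44 intervals after the first: 44 × 7 = 308 days after Jan 6, 1993.
Jan has 31 days — 25 days to the end of Jan leaves 283.
Feb has 28 days (255 left).
Mar has 31 days (224 left).
Apr has 30 days (194 left).
May has 31 days (163 left).
Jun has 30 days (133 left).
Jul has 31 days (102 left).
Aug has 31 days (71 left).
Sep has 30 days (41 left).
Oct has 31 days (10 left).
10 days into Nov → Nov 10, 1993.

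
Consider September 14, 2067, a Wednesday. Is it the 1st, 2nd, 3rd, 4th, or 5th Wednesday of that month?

2nd

Day 14 falls in week ⌈14/7⌉ of the month.
Days 1–7 hold the 1st Wednesday, 8–14 the 2nd, 15–21 the 3rd, 22–28 the 4th, 29–31 the 5th.
14 is in the range for the 2nd.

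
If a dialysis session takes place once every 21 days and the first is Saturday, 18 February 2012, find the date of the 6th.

2 June 2012

The 6th occurrence is 5 intervals after the first: 5 × 21 = 105 days after 18 February 2012.
February has 29 days — 11 days to the end of February leaves 94.
March has 31 days (63 left).
April has 30 days (33 left).
May has 31 days (2 left).
2 days into June → 2 June 2012.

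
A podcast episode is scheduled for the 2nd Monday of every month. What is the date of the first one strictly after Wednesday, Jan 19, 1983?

Jan 1983 starts on a Saturday; its first Monday is the 3rd, so the 2nd Monday is the 10th — Jan 10, 1983.
That is not after Jan 19, 1983, so look at Feb 1983.
Feb 1983 starts on a Tuesday; its first Monday is the 7th, so the 2nd Monday is the 14th — Feb 14, 1983.

Feb 14, 1983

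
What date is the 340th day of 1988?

1988-12-05

January has 31 days (340 − 31 = 309 remain).
February has 29 days (309 − 29 = 280 remain).
March has 31 days (280 − 31 = 249 remain).
April has 30 days (249 − 30 = 219 remain).
May has 31 days (219 − 31 = 188 remain).
June has 30 days (188 − 30 = 158 remain).
July has 31 days (158 − 31 = 127 remain).
August has 31 days (127 − 31 = 96 remain).
September has 30 days (96 − 30 = 66 remain).
October has 31 days (66 − 31 = 35 remain).
November has 30 days (35 − 30 = 5 remain).
5 into December → December 5.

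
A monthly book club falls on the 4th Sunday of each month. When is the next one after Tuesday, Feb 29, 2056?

Mar 26, 2056

Feb 2056 starts on a Tuesday; its first Sunday is the 6th, so the 4th Sunday is the 27th — Feb 27, 2056.
That is not after Feb 29, 2056, so look at Mar 2056.
Mar 2056 starts on a Wednesday; its first Sunday is the 5th, so the 4th Sunday is the 26th — Mar 26, 2056.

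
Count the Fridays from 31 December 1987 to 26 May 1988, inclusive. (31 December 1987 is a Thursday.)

21

31 December 1987 is a Thursday; the first Friday on or after it is 1 January 1988 (1 day later).
From 1 January 1988 to 26 May 1988: 30 + 29 + 31 + 30 + 26 = 146 days (rest of January, February, March, April, May).
146 ÷ 7 = 20 full weeks with remainder 6, so 20 more Fridays after the first → 21.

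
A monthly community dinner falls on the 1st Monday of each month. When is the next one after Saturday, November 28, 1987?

December 7, 1987

November 1987 starts on a Sunday, so its 1st Monday is November 2, 1987 (1 day in).
That is not after November 28, 1987, so look at December 1987.
December 1987 starts on a Tuesday, so its 1st Monday is December 7, 1987 (6 days in).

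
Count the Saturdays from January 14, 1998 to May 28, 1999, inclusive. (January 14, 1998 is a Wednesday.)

71

January 14, 1998 is a Wednesday; the first Saturday on or after it is January 17, 1998 (3 days later).
From January 17, 1998 to May 28, 1999: 348 + 148 = 496 days (rest of 1998, to May 28, 1999 in 1999).
496 ÷ 7 = 70 full weeks with remainder 6, so 70 more Saturdays after the first → 71.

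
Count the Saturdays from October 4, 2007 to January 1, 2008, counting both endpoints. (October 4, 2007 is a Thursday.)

13

October 4, 2007 is a Thursday; the first Saturday on or after it is October 6, 2007 (2 days later).
From October 6, 2007 to January 1, 2008: 25 + 30 + 31 + 1 = 87 days (rest of October, November, December, January).
87 ÷ 7 = 12 full weeks with remainder 3, so 12 more Saturdays after the first → 13.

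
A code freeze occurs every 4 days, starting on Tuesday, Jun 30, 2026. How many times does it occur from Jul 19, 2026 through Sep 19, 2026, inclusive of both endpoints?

Occurrences land 4·i days after Jun 30, 2026 for i = 0, 1, 2, …
Jul 19, 2026 is 19 days after the start; 19 ÷ 4 = 4 remainder 3; since the remainder is 3, round up to i = 5. First occurrence in the window: #6 on Jul 20, 2026 (5×4 = 20 days in).
Sep 19, 2026 is 81 days after the start; 81 ÷ 4 = 20 remainder 1. Last occurrence in the window: #21 on Sep 18, 2026.
Occurrences #6 through #21: 16 in total.

16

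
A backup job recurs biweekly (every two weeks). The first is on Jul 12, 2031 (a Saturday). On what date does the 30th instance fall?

Aug 21, 2032

The 30th occurrence is 29 intervals after the first: 29 × 14 = 406 days after Jul 12, 2031.
Jul has 31 days — 19 days to the end of Jul leaves 387.
Aug has 31 days (356 left).
Sep has 30 days (326 left).
Oct has 31 days (295 left).
Nov has 30 days (265 left).
Dec has 31 days (234 left).
Jan has 31 days (203 left).
Feb has 29 days (174 left).
Mar has 31 days (143 left).
Apr has 30 days (113 left).
May has 31 days (82 left).
Jun has 30 days (52 left).
Jul has 31 days (21 left).
21 days into Aug → Aug 21, 2032.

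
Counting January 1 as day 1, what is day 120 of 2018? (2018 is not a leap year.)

January has 31 days (120 − 31 = 89 remain).
February has 28 days (89 − 28 = 61 remain).
March has 31 days (61 − 31 = 30 remain).
30 into April → April 30.

April 30, 2018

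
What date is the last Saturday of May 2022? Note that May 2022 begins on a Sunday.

May 28, 2022

May 2022 begins on a Sunday, so the first Saturday is May 7 (6 days later).
May 2022 has 31 days. Adding weeks: 7, 14, 21, 28 — the last one ≤ 31 is the 28th.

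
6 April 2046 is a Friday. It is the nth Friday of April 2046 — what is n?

Day 6 falls in week ⌈6/7⌉ of the month.
Days 1–7 hold the 1st Friday, 8–14 the 2nd, 15–21 the 3rd, 22–28 the 4th, 29–31 the 5th.
6 is in the range for the 1st.

1st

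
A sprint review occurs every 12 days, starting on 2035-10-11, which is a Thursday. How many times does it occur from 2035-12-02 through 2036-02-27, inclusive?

7

Occurrences land 12·i days after 2035-10-11 for i = 0, 1, 2, …
2035-12-02 is 52 days after the start; 52 ÷ 12 = 4 remainder 4; since the remainder is 4, round up to i = 5. First occurrence in the window: #6 on 2035-12-10 (5×12 = 60 days in).
2036-02-27 is 139 days after the start; 139 ÷ 12 = 11 remainder 7. Last occurrence in the window: #12 on 2036-02-20.
Occurrences #6 through #12: 7 in total.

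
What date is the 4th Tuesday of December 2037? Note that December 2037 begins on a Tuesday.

December 22, 2037

December 2037 begins on a Tuesday, so the first Tuesday is December 1.
The 4th Tuesday is 3 weeks later: 1 + 21 = 22.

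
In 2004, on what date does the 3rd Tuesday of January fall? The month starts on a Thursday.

January 20, 2004

January 2004 begins on a Thursday, so the first Tuesday is January 6 (5 days later).
The 3rd Tuesday is 2 weeks later: 6 + 14 = 20.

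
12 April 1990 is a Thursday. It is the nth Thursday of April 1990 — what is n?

Day 12 falls in week ⌈12/7⌉ of the month.
Days 1–7 hold the 1st Thursday, 8–14 the 2nd, 15–21 the 3rd, 22–28 the 4th, 29–31 the 5th.
12 is in the range for the 2nd.

2nd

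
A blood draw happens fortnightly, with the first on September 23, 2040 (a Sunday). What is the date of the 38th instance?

February 23, 2042

The 38th occurrence is 37 intervals after the first: 37 × 14 = 518 days after September 23, 2040.
September has 30 days — 7 days to the end of September leaves 511.
From end of September to end of 2040 is 92 days (419 left).
2041 has 365 days (54 left).
January has 31 days (23 left).
23 days into February → February 23, 2042.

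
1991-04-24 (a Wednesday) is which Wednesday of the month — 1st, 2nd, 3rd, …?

4th

Day 24 falls in week ⌈24/7⌉ of the month.
Days 1–7 hold the 1st Wednesday, 8–14 the 2nd, 15–21 the 3rd, 22–28 the 4th, 29–31 the 5th.
24 is in the range for the 4th.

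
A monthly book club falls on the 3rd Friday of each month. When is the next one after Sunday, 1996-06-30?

1996-07-19

June 1996 starts on a Saturday; its first Friday is the 7th, so the 3rd Friday is the 21st — 1996-06-21.
That is not after 1996-06-30, so look at July 1996.
July 1996 starts on a Monday; its first Friday is the 5th, so the 3rd Friday is the 19th — 1996-07-19.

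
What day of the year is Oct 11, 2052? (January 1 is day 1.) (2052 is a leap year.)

285

Days in months before Oct: 31 + 29 + 31 + 30 + 31 + 30 + 31 + 31 + 30 = 274.
Plus 11 days into Oct → day 285.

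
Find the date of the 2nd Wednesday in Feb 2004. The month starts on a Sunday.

Feb 11, 2004

Feb 2004 begins on a Sunday, so the first Wednesday is Feb 4 (3 days later).
The 2nd Wednesday is 1 weeks later: 4 + 7 = 11.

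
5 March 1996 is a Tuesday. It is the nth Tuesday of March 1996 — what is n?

Day 5 falls in week ⌈5/7⌉ of the month.
Days 1–7 hold the 1st Tuesday, 8–14 the 2nd, 15–21 the 3rd, 22–28 the 4th, 29–31 the 5th.
5 is in the range for the 1st.

1st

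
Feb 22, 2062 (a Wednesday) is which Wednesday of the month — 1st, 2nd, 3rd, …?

Day 22 falls in week ⌈22/7⌉ of the month.
Days 1–7 hold the 1st Wednesday, 8–14 the 2nd, 15–21 the 3rd, 22–28 the 4th, 29–31 the 5th.
22 is in the range for the 4th.

4th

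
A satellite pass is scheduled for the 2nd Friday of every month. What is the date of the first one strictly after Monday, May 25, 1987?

May 1987 starts on a Friday; its first Friday is the 1st, so the 2nd Friday is the 8th — May 8, 1987.
That is not after May 25, 1987, so look at Jun 1987.
Jun 1987 starts on a Monday; its first Friday is the 5th, so the 2nd Friday is the 12th — Jun 12, 1987.

Jun 12, 1987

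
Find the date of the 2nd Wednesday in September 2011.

2011-09-14

The first Wednesday of September 2011 is September 7.
The 2nd Wednesday is 1 weeks later: 7 + 7 = 14.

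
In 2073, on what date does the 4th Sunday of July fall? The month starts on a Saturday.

July 23, 2073

July 2073 begins on a Saturday, so the first Sunday is July 2 (1 day later).
The 4th Sunday is 3 weeks later: 2 + 21 = 23.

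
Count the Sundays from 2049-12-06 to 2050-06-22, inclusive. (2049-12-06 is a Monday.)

28

2049-12-06 is a Monday; the first Sunday on or after it is 2049-12-12 (6 days later).
From 2049-12-12 to 2050-06-22: 19 + 31 + 28 + 31 + 30 + 31 + 22 = 192 days (rest of December, January, February, March, April, May, June).
192 ÷ 7 = 27 full weeks with remainder 3, so 27 more Sundays after the first → 28.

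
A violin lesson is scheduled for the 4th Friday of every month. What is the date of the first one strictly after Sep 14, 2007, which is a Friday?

Sep 28, 2007

Sep 2007 starts on a Saturday; its first Friday is the 7th, so the 4th Friday is the 28th — Sep 28, 2007.
Sep 28, 2007 is after Sep 14, 2007, so that is the next one.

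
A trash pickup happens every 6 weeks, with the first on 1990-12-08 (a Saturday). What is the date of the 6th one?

1991-07-06

The 6th occurrence is 5 intervals after the first: 5 × 42 = 210 days after 1990-12-08.
December has 31 days — 23 days to the end of December leaves 187.
January has 31 days (156 left).
February has 28 days (128 left).
March has 31 days (97 left).
April has 30 days (67 left).
May has 31 days (36 left).
June has 30 days (6 left).
6 days into July → 1991-07-06.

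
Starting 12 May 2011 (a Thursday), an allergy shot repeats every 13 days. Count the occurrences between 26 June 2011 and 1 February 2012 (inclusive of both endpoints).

Occurrences land 13·i days after 12 May 2011 for i = 0, 1, 2, …
26 June 2011 is 45 days after the start; 45 ÷ 13 = 3 remainder 6; since the remainder is 6, round up to i = 4. First occurrence in the window: #5 on 3 July 2011 (4×13 = 52 days in).
1 February 2012 is 265 days after the start; 265 ÷ 13 = 20 remainder 5. Last occurrence in the window: #21 on 27 January 2012.
Occurrences #5 through #21: 17 in total.

17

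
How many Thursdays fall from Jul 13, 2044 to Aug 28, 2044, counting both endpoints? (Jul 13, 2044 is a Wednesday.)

Jul 13, 2044 is a Wednesday; the first Thursday on or after it is Jul 14, 2044 (1 day later).
From Jul 14, 2044 to Aug 28, 2044: 17 + 28 = 45 days (rest of Jul, Aug).
45 ÷ 7 = 6 full weeks with remainder 3, so 6 more Thursdays after the first → 7.

7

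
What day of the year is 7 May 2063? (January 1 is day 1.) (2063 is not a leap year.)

127

Days in months before May: 31 + 28 + 31 + 30 = 120.
Plus 7 days into May → day 127.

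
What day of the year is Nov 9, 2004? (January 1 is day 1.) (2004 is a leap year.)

314

Days in months before Nov: 31 + 29 + 31 + 30 + 31 + 30 + 31 + 31 + 30 + 31 = 305.
Plus 9 days into Nov → day 314.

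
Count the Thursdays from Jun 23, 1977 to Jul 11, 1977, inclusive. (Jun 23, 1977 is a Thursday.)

Jun 23, 1977 is a Thursday; the first Thursday on or after it is Jun 23, 1977.
From Jun 23, 1977 to Jul 11, 1977: 7 + 11 = 18 days (rest of Jun, Jul).
18 ÷ 7 = 2 full weeks with remainder 4, so 2 more Thursdays after the first → 3.

3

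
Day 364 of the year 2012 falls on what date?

December 29, 2012

January has 31 days (364 − 31 = 333 remain).
February has 29 days (333 − 29 = 304 remain).
March has 31 days (304 − 31 = 273 remain).
April has 30 days (273 − 30 = 243 remain).
May has 31 days (243 − 31 = 212 remain).
June has 30 days (212 − 30 = 182 remain).
July has 31 days (182 − 31 = 151 remain).
August has 31 days (151 − 31 = 120 remain).
September has 30 days (120 − 30 = 90 remain).
October has 31 days (90 − 31 = 59 remain).
November has 30 days (59 − 30 = 29 remain).
29 into December → December 29.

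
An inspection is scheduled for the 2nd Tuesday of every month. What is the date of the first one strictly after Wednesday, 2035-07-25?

July 2035 starts on a Sunday; its first Tuesday is the 3rd, so the 2nd Tuesday is the 10th — 2035-07-10.
That is not after 2035-07-25, so look at August 2035.
August 2035 starts on a Wednesday; its first Tuesday is the 7th, so the 2nd Tuesday is the 14th — 2035-08-14.

2035-08-14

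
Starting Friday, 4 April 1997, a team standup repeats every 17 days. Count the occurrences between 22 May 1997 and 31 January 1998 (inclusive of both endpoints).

Occurrences land 17·i days after 4 April 1997 for i = 0, 1, 2, …
22 May 1997 is 48 days after the start; 48 ÷ 17 = 2 remainder 14; since the remainder is 14, round up to i = 3. First occurrence in the window: #4 on 25 May 1997 (3×17 = 51 days in).
31 January 1998 is 302 days after the start; 302 ÷ 17 = 17 remainder 13. Last occurrence in the window: #18 on 18 January 1998.
Occurrences #4 through #18: 15 in total.

15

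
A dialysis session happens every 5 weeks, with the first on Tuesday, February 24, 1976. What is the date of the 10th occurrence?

The 10th occurrence is 9 intervals after the first: 9 × 35 = 315 days after February 24, 1976.
February has 29 days — 5 days to the end of February leaves 310.
March has 31 days (279 left).
April has 30 days (249 left).
May has 31 days (218 left).
June has 30 days (188 left).
July has 31 days (157 left).
August has 31 days (126 left).
September has 30 days (96 left).
October has 31 days (65 left).
November has 30 days (35 left).
December has 31 days (4 left).
4 days into January → January 4, 1977.

January 4, 1977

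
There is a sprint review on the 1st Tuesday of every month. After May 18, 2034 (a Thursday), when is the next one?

June 6, 2034

May 2034 starts on a Monday, so its 1st Tuesday is May 2, 2034 (1 day in).
That is not after May 18, 2034, so look at June 2034.
June 2034 starts on a Thursday, so its 1st Tuesday is June 6, 2034 (5 days in).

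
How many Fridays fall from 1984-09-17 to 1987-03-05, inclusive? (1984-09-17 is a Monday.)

128

1984-09-17 is a Monday; the first Friday on or after it is 1984-09-21 (4 days later).
From 1984-09-21 to 1987-03-05: 101 + 365 + 365 + 64 = 895 days (rest of 1984, 1985, 1986, to 1987-03-05 in 1987).
895 ÷ 7 = 127 full weeks with remainder 6, so 127 more Fridays after the first → 128.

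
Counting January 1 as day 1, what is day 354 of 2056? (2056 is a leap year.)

19 December 2056

January has 31 days (354 − 31 = 323 remain).
February has 29 days (323 − 29 = 294 remain).
March has 31 days (294 − 31 = 263 remain).
April has 30 days (263 − 30 = 233 remain).
May has 31 days (233 − 31 = 202 remain).
June has 30 days (202 − 30 = 172 remain).
July has 31 days (172 − 31 = 141 remain).
August has 31 days (141 − 31 = 110 remain).
September has 30 days (110 − 30 = 80 remain).
October has 31 days (80 − 31 = 49 remain).
November has 30 days (49 − 30 = 19 remain).
19 into December → December 19.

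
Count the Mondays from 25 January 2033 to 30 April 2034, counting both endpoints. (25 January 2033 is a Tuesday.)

25 January 2033 is a Tuesday; the first Monday on or after it is 31 January 2033 (6 days later).
From 31 January 2033 to 30 April 2034: 334 + 120 = 454 days (rest of 2033, to 30 April 2034 in 2034).
454 ÷ 7 = 64 full weeks with remainder 6, so 64 more Mondays after the first → 65.

65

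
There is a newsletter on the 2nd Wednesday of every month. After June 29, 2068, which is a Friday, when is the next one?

June 2068 starts on a Friday; its first Wednesday is the 6th, so the 2nd Wednesday is the 13th — June 13, 2068.
That is not after June 29, 2068, so look at July 2068.
July 2068 starts on a Sunday; its first Wednesday is the 4th, so the 2nd Wednesday is the 11th — July 11, 2068.

July 11, 2068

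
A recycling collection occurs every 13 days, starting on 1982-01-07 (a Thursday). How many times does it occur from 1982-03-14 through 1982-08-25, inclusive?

Occurrences land 13·i days after 1982-01-07 for i = 0, 1, 2, …
1982-03-14 is 66 days after the start; 66 ÷ 13 = 5 remainder 1; since the remainder is 1, round up to i = 6. First occurrence in the window: #7 on 1982-03-26 (6×13 = 78 days in).
1982-08-25 is 230 days after the start; 230 ÷ 13 = 17 remainder 9. Last occurrence in the window: #18 on 1982-08-16.
Occurrences #7 through #18: 12 in total.

12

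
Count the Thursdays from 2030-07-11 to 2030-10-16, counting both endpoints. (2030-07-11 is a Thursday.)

2030-07-11 is a Thursday; the first Thursday on or after it is 2030-07-11.
From 2030-07-11 to 2030-10-16: 20 + 31 + 30 + 16 = 97 days (rest of July, August, September, October).
97 ÷ 7 = 13 full weeks with remainder 6, so 13 more Thursdays after the first → 14.

14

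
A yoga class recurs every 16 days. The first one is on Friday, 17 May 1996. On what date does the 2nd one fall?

2 June 1996

The 2nd occurrence is 1 interval after the first: 1 × 16 = 16 days after 17 May 1996.
May has 31 days — 14 days to the end of May leaves 2.
2 days into June → 2 June 1996.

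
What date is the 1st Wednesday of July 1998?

The first Wednesday of July 1998 is July 1.

1 July 1998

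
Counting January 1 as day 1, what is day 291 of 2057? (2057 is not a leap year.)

January has 31 days (291 − 31 = 260 remain).
February has 28 days (260 − 28 = 232 remain).
March has 31 days (232 − 31 = 201 remain).
April has 30 days (201 − 30 = 171 remain).
May has 31 days (171 − 31 = 140 remain).
June has 30 days (140 − 30 = 110 remain).
July has 31 days (110 − 31 = 79 remain).
August has 31 days (79 − 31 = 48 remain).
September has 30 days (48 − 30 = 18 remain).
18 into October → October 18.

October 18, 2057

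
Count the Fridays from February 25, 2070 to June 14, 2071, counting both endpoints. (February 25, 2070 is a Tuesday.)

68

February 25, 2070 is a Tuesday; the first Friday on or after it is February 28, 2070 (3 days later).
From February 28, 2070 to June 14, 2071: 306 + 165 = 471 days (rest of 2070, to June 14, 2071 in 2071).
471 ÷ 7 = 67 full weeks with remainder 2, so 67 more Fridays after the first → 68.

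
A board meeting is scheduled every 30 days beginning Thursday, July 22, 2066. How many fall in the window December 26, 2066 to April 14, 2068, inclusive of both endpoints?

Occurrences land 30·i days after July 22, 2066 for i = 0, 1, 2, …
December 26, 2066 is 157 days after the start; 157 ÷ 30 = 5 remainder 7; since the remainder is 7, round up to i = 6. First occurrence in the window: #7 on January 18, 2067 (6×30 = 180 days in).
April 14, 2068 is 632 days after the start; 632 ÷ 30 = 21 remainder 2. Last occurrence in the window: #22 on April 12, 2068.
Occurrences #7 through #22: 16 in total.

16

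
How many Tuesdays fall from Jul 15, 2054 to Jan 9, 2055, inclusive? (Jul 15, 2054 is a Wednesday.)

25

Jul 15, 2054 is a Wednesday; the first Tuesday on or after it is Jul 21, 2054 (6 days later).
From Jul 21, 2054 to Jan 9, 2055: 10 + 31 + 30 + 31 + 30 + 31 + 9 = 172 days (rest of Jul, Aug, Sep, Oct, Nov, Dec, Jan).
172 ÷ 7 = 24 full weeks with remainder 4, so 24 more Tuesdays after the first → 25.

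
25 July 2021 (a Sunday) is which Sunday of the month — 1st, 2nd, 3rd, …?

Day 25 falls in week ⌈25/7⌉ of the month.
Days 1–7 hold the 1st Sunday, 8–14 the 2nd, 15–21 the 3rd, 22–28 the 4th, 29–31 the 5th.
25 is in the range for the 4th.

4th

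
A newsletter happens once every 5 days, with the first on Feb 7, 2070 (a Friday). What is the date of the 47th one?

The 47th occurrence is 46 intervals after the first: 46 × 5 = 230 days after Feb 7, 2070.
Feb has 28 days — 21 days to the end of Feb leaves 209.
Mar has 31 days (178 left).
Apr has 30 days (148 left).
May has 31 days (117 left).
Jun has 30 days (87 left).
Jul has 31 days (56 left).
Aug has 31 days (25 left).
25 days into Sep → Sep 25, 2070.

Sep 25, 2070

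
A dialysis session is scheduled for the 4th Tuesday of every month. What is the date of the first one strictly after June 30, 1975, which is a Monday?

July 22, 1975

June 1975 starts on a Sunday; its first Tuesday is the 3rd, so the 4th Tuesday is the 24th — June 24, 1975.
That is not after June 30, 1975, so look at July 1975.
July 1975 starts on a Tuesday; its first Tuesday is the 1st, so the 4th Tuesday is the 22nd — July 22, 1975.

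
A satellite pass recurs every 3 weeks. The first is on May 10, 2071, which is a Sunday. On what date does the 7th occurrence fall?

Sep 13, 2071

The 7th occurrence is 6 intervals after the first: 6 × 21 = 126 days after May 10, 2071.
May has 31 days — 21 days to the end of May leaves 105.
Jun has 30 days (75 left).
Jul has 31 days (44 left).
Aug has 31 days (13 left).
13 days into Sep → Sep 13, 2071.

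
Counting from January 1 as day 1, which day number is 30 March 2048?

90

Days in months before March: 31 + 29 = 60.
Plus 30 days into March → day 90.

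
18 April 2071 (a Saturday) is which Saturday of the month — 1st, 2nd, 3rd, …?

Day 18 falls in week ⌈18/7⌉ of the month.
Days 1–7 hold the 1st Saturday, 8–14 the 2nd, 15–21 the 3rd, 22–28 the 4th, 29–31 the 5th.
18 is in the range for the 3rd.

3rd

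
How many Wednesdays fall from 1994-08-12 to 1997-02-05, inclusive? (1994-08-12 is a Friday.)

1994-08-12 is a Friday; the first Wednesday on or after it is 1994-08-17 (5 days later).
From 1994-08-17 to 1997-02-05: 136 + 365 + 366 + 36 = 903 days (rest of 1994, 1995, 1996, to 1997-02-05 in 1997).
903 ÷ 7 = 129 full weeks with remainder 0, so 129 more Wednesdays after the first → 130.

130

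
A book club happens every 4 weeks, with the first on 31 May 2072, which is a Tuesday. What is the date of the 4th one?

23 August 2072

The 4th occurrence is 3 intervals after the first: 3 × 28 = 84 days after 31 May 2072.
May has 31 days — 0 days to the end of May leaves 84.
June has 30 days (54 left).
July has 31 days (23 left).
23 days into August → 23 August 2072.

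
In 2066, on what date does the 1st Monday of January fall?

January 4, 2066

The first Monday of January 2066 is January 4.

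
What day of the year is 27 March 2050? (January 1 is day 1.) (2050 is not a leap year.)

86

Days in months before March: 31 + 28 = 59.
Plus 27 days into March → day 86.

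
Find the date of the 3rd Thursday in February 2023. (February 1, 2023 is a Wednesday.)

February 2023 begins on a Wednesday, so the first Thursday is February 2 (1 day later).
The 3rd Thursday is 2 weeks later: 2 + 14 = 16.

2023-02-16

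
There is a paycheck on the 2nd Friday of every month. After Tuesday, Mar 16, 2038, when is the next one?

Apr 9, 2038

Mar 2038 starts on a Monday; its first Friday is the 5th, so the 2nd Friday is the 12th — Mar 12, 2038.
That is not after Mar 16, 2038, so look at Apr 2038.
Apr 2038 starts on a Thursday; its first Friday is the 2nd, so the 2nd Friday is the 9th — Apr 9, 2038.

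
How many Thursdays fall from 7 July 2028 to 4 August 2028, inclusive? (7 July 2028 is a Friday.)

4

7 July 2028 is a Friday; the first Thursday on or after it is 13 July 2028 (6 days later).
From 13 July 2028 to 4 August 2028: 18 + 4 = 22 days (rest of July, August).
22 ÷ 7 = 3 full weeks with remainder 1, so 3 more Thursdays after the first → 4.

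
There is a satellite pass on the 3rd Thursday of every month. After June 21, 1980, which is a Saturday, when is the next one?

June 1980 starts on a Sunday; its first Thursday is the 5th, so the 3rd Thursday is the 19th — June 19, 1980.
That is not after June 21, 1980, so look at July 1980.
July 1980 starts on a Tuesday; its first Thursday is the 3rd, so the 3rd Thursday is the 17th — July 17, 1980.

July 17, 1980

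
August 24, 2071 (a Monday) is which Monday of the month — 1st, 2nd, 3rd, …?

4th

Day 24 falls in week ⌈24/7⌉ of the month.
Days 1–7 hold the 1st Monday, 8–14 the 2nd, 15–21 the 3rd, 22–28 the 4th, 29–31 the 5th.
24 is in the range for the 4th.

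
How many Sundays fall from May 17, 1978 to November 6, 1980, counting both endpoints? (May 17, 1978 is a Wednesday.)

129

May 17, 1978 is a Wednesday; the first Sunday on or after it is May 21, 1978 (4 days later).
From May 21, 1978 to November 6, 1980: 224 + 365 + 311 = 900 days (rest of 1978, 1979, to November 6, 1980 in 1980).
900 ÷ 7 = 128 full weeks with remainder 4, so 128 more Sundays after the first → 129.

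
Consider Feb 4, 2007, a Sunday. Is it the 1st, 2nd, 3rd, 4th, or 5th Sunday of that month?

1st

Day 4 falls in week ⌈4/7⌉ of the month.
Days 1–7 hold the 1st Sunday, 8–14 the 2nd, 15–21 the 3rd, 22–28 the 4th, 29–31 the 5th.
4 is in the range for the 1st.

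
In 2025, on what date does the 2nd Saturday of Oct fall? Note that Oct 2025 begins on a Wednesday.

Oct 11, 2025

Oct 2025 begins on a Wednesday, so the first Saturday is Oct 4 (3 days later).
The 2nd Saturday is 1 weeks later: 4 + 7 = 11.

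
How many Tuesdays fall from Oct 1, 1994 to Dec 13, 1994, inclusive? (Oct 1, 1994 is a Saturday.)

11

Oct 1, 1994 is a Saturday; the first Tuesday on or after it is Oct 4, 1994 (3 days later).
From Oct 4, 1994 to Dec 13, 1994: 27 + 30 + 13 = 70 days (rest of Oct, Nov, Dec).
70 ÷ 7 = 10 full weeks with remainder 0, so 10 more Tuesdays after the first → 11.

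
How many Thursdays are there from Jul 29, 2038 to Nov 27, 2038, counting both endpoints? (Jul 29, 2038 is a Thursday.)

18

Jul 29, 2038 is a Thursday; the first Thursday on or after it is Jul 29, 2038.
From Jul 29, 2038 to Nov 27, 2038: 2 + 31 + 30 + 31 + 27 = 121 days (rest of Jul, Aug, Sep, Oct, Nov).
121 ÷ 7 = 17 full weeks with remainder 2, so 17 more Thursdays after the first → 18.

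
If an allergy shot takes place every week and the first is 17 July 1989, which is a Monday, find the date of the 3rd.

31 July 1989

The 3rd occurrence is 2 intervals after the first: 2 × 7 = 14 days after 17 July 1989.
14 days later is 31 July 1989.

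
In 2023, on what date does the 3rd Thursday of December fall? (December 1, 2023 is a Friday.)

2023-12-21

December 2023 begins on a Friday, so the first Thursday is December 7 (6 days later).
The 3rd Thursday is 2 weeks later: 7 + 14 = 21.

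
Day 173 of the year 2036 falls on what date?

June 21, 2036

January has 31 days (173 − 31 = 142 remain).
February has 29 days (142 − 29 = 113 remain).
March has 31 days (113 − 31 = 82 remain).
April has 30 days (82 − 30 = 52 remain).
May has 31 days (52 − 31 = 21 remain).
21 into June → June 21.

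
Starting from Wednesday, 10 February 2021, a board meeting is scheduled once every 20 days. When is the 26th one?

25 June 2022

The 26th occurrence is 25 intervals after the first: 25 × 20 = 500 days after 10 February 2021.
February has 28 days — 18 days to the end of February leaves 482.
From end of February to end of 2021 is 306 days (176 left).
January has 31 days (145 left).
February has 28 days (117 left).
March has 31 days (86 left).
April has 30 days (56 left).
May has 31 days (25 left).
25 days into June → 25 June 2022.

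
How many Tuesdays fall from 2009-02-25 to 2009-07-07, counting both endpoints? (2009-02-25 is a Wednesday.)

2009-02-25 is a Wednesday; the first Tuesday on or after it is 2009-03-03 (6 days later).
From 2009-03-03 to 2009-07-07: 28 + 30 + 31 + 30 + 7 = 126 days (rest of March, April, May, June, July).
126 ÷ 7 = 18 full weeks with remainder 0, so 18 more Tuesdays after the first → 19.

19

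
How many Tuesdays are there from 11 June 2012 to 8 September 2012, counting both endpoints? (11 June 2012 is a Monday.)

13

11 June 2012 is a Monday; the first Tuesday on or after it is 12 June 2012 (1 day later).
From 12 June 2012 to 8 September 2012: 18 + 31 + 31 + 8 = 88 days (rest of June, July, August, September).
88 ÷ 7 = 12 full weeks with remainder 4, so 12 more Tuesdays after the first → 13.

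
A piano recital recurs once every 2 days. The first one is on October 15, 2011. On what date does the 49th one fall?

January 19, 2012

The 49th occurrence is 48 intervals after the first: 48 × 2 = 96 days after October 15, 2011.
October has 31 days — 16 days to the end of October leaves 80.
November has 30 days (50 left).
December has 31 days (19 left).
19 days into January → January 19, 2012.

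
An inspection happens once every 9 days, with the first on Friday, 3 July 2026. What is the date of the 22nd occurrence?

8 January 2027

The 22nd occurrence is 21 intervals after the first: 21 × 9 = 189 days after 3 July 2026.
July has 31 days — 28 days to the end of July leaves 161.
August has 31 days (130 left).
September has 30 days (100 left).
October has 31 days (69 left).
November has 30 days (39 left).
December has 31 days (8 left).
8 days into January → 8 January 2027.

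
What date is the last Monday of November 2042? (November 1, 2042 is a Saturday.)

November 2042 begins on a Saturday, so the first Monday is November 3 (2 days later).
November 2042 has 30 days. Adding weeks: 3, 10, 17, 24 — the last one ≤ 30 is the 24th.

2042-11-24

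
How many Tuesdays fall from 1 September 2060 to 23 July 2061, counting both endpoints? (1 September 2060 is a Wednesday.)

1 September 2060 is a Wednesday; the first Tuesday on or after it is 7 September 2060 (6 days later).
From 7 September 2060 to 23 July 2061: 23 + 31 + 30 + 31 + 31 + 28 + 31 + 30 + 31 + 30 + 23 = 319 days (rest of September, October, November, December, January, February, March, April, May, June, July).
319 ÷ 7 = 45 full weeks with remainder 4, so 45 more Tuesdays after the first → 46.

46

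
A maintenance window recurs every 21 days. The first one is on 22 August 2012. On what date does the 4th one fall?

The 4th occurrence is 3 intervals after the first: 3 × 21 = 63 days after 22 August 2012.
August has 31 days — 9 days to the end of August leaves 54.
September has 30 days (24 left).
24 days into October → 24 October 2012.

24 October 2012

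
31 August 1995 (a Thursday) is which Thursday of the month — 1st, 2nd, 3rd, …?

5th

Day 31 falls in week ⌈31/7⌉ of the month.
Days 1–7 hold the 1st Thursday, 8–14 the 2nd, 15–21 the 3rd, 22–28 the 4th, 29–31 the 5th.
31 is in the range for the 5th.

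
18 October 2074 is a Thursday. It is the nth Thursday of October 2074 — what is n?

Day 18 falls in week ⌈18/7⌉ of the month.
Days 1–7 hold the 1st Thursday, 8–14 the 2nd, 15–21 the 3rd, 22–28 the 4th, 29–31 the 5th.
18 is in the range for the 3rd.

3rd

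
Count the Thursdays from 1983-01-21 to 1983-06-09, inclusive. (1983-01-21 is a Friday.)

20

1983-01-21 is a Friday; the first Thursday on or after it is 1983-01-27 (6 days later).
From 1983-01-27 to 1983-06-09: 4 + 28 + 31 + 30 + 31 + 9 = 133 days (rest of January, February, March, April, May, June).
133 ÷ 7 = 19 full weeks with remainder 0, so 19 more Thursdays after the first → 20.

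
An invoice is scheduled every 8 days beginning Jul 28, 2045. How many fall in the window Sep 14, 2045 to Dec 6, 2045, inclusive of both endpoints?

Occurrences land 8·i days after Jul 28, 2045 for i = 0, 1, 2, …
Sep 14, 2045 is 48 days after the start; 48 ÷ 8 = 6 remainder 0. First occurrence in the window: #7 on Sep 14, 2045 (6×8 = 48 days in).
Dec 6, 2045 is 131 days after the start; 131 ÷ 8 = 16 remainder 3. Last occurrence in the window: #17 on Dec 3, 2045.
Occurrences #7 through #17: 11 in total.

11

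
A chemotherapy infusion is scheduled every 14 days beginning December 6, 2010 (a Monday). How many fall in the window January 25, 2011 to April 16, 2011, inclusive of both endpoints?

Occurrences land 14·i days after December 6, 2010 for i = 0, 1, 2, …
January 25, 2011 is 50 days after the start; 50 ÷ 14 = 3 remainder 8; since the remainder is 8, round up to i = 4. First occurrence in the window: #5 on January 31, 2011 (4×14 = 56 days in).
April 16, 2011 is 131 days after the start; 131 ÷ 14 = 9 remainder 5. Last occurrence in the window: #10 on April 11, 2011.
Occurrences #5 through #10: 6 in total.

6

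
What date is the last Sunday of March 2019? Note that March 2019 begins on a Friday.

2019-03-31

March 2019 begins on a Friday, so the first Sunday is March 3 (2 days later).
March 2019 has 31 days. Adding weeks: 3, 10, 17, 24, 31 — the last one ≤ 31 is the 31st.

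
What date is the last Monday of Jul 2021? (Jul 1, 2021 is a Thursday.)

Jul 26, 2021

Jul 2021 begins on a Thursday, so the first Monday is Jul 5 (4 days later).
Jul 2021 has 31 days. Adding weeks: 5, 12, 19, 26 — the last one ≤ 31 is the 26th.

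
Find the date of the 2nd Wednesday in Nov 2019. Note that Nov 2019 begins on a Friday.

Nov 13, 2019

Nov 2019 begins on a Friday, so the first Wednesday is Nov 6 (5 days later).
The 2nd Wednesday is 1 weeks later: 6 + 7 = 13.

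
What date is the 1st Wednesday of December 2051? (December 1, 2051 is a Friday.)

6 December 2051

December 2051 begins on a Friday, so the first Wednesday is December 6 (5 days later).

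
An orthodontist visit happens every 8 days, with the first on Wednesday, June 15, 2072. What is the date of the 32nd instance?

February 18, 2073

The 32nd occurrence is 31 intervals after the first: 31 × 8 = 248 days after June 15, 2072.
June has 30 days — 15 days to the end of June leaves 233.
July has 31 days (202 left).
August has 31 days (171 left).
September has 30 days (141 left).
October has 31 days (110 left).
November has 30 days (80 left).
December has 31 days (49 left).
January has 31 days (18 left).
18 days into February → February 18, 2073.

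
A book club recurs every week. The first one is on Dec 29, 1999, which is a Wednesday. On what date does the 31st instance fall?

The 31st occurrence is 30 intervals after the first: 30 × 7 = 210 days after Dec 29, 1999.
Dec has 31 days — 2 days to the end of Dec leaves 208.
Jan has 31 days (177 left).
Feb has 29 days (148 left).
Mar has 31 days (117 left).
Apr has 30 days (87 left).
May has 31 days (56 left).
Jun has 30 days (26 left).
26 days into Jul → Jul 26, 2000.

Jul 26, 2000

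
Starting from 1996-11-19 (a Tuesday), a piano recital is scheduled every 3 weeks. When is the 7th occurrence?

The 7th occurrence is 6 intervals after the first: 6 × 21 = 126 days after 1996-11-19.
November has 30 days — 11 days to the end of November leaves 115.
December has 31 days (84 left).
January has 31 days (53 left).
February has 28 days (25 left).
25 days into March → 1997-03-25.

1997-03-25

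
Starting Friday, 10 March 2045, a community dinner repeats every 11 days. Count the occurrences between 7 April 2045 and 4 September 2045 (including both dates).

14

Occurrences land 11·i days after 10 March 2045 for i = 0, 1, 2, …
7 April 2045 is 28 days after the start; 28 ÷ 11 = 2 remainder 6; since the remainder is 6, round up to i = 3. First occurrence in the window: #4 on 12 April 2045 (3×11 = 33 days in).
4 September 2045 is 178 days after the start; 178 ÷ 11 = 16 remainder 2. Last occurrence in the window: #17 on 2 September 2045.
Occurrences #4 through #17: 14 in total.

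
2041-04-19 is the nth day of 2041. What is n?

Days in months before April: 31 + 28 + 31 = 90.
Plus 19 days into April → day 109.

109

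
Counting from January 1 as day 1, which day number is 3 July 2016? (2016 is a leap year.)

Days in months before July: 31 + 29 + 31 + 30 + 31 + 30 = 182.
Plus 3 days into July → day 185.

185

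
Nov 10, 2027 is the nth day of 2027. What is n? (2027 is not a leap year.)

314

Days in months before Nov: 31 + 28 + 31 + 30 + 31 + 30 + 31 + 31 + 30 + 31 = 304.
Plus 10 days into Nov → day 314.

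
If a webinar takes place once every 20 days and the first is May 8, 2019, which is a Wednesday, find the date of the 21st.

Jun 11, 2020

The 21st occurrence is 20 intervals after the first: 20 × 20 = 400 days after May 8, 2019.
May has 31 days — 23 days to the end of May leaves 377.
Jun has 30 days (347 left).
Jul has 31 days (316 left).
Aug has 31 days (285 left).
Sep has 30 days (255 left).
Oct has 31 days (224 left).
Nov has 30 days (194 left).
Dec has 31 days (163 left).
Jan has 31 days (132 left).
Feb has 29 days (103 left).
Mar has 31 days (72 left).
Apr has 30 days (42 left).
May has 31 days (11 left).
11 days into Jun → Jun 11, 2020.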